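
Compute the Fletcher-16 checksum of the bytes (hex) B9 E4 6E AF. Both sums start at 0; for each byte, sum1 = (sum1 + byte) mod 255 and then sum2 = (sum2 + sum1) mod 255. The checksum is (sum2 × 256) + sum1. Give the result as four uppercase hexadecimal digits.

22BC

Running sums (mod 255):
  after byte 0 (B9): sum1=185, sum2=185
  after byte 1 (E4): sum1=158, sum2=88
  after byte 2 (6E): sum1=13, sum2=101
  after byte 3 (AF): sum1=188, sum2=34
Checksum = sum2·256 + sum1 = 34·256 + 188 = 8892 = 0x22BC.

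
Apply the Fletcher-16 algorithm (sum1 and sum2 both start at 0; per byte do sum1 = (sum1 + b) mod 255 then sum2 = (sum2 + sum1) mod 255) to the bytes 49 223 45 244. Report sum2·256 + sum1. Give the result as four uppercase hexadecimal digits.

B333

Running sums (mod 255):
  after byte 0 (49): sum1=49, sum2=49
  after byte 1 (223): sum1=17, sum2=66
  after byte 2 (45): sum1=62, sum2=128
  after byte 3 (244): sum1=51, sum2=179
Checksum = sum2·256 + sum1 = 179·256 + 51 = 45875 = 0xB333.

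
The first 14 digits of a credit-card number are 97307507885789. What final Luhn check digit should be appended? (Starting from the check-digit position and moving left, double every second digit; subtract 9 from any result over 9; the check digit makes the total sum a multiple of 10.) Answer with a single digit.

8

Partial digits right→left: 9 8 7 5 8 8 7 0 5 7 0 3 7 9
Double every second digit counting from the check-digit position (so the 1st, 3rd, 5th, ... of the partial from the right).
  doubled (with −9 where >9): 9 5 7 5 1 0 5 → sum 32
  kept as-is: 8 5 8 0 7 3 9 → sum 40
Total = 32 + 40 = 72.
Check digit = (10 − (72 mod 10)) mod 10 = 8.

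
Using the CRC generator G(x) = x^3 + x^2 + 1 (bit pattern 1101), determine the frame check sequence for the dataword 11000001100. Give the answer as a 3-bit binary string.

Append 3 zeros: 11000001100000. Divide by 1101 (XOR where the leading bit is 1):
  pos 0: 1100 XOR 1101 = 0001
  pos 3: 1000 XOR 1101 = 0101
  pos 4: 1011 XOR 1101 = 0110
  pos 5: 1101 XOR 1101 = 0000
Remainder (last 3 bits) = 000. This is the CRC / FCS.

000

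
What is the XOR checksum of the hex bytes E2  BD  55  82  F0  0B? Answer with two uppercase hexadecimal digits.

XOR the bytes together:
  start with 0xE2
  0xE2 ⊕ 0xBD = 0x5F
  0x5F ⊕ 0x55 = 0x0A
  0x0A ⊕ 0x82 = 0x88
  0x88 ⊕ 0xF0 = 0x78
  0x78 ⊕ 0x0B = 0x73

73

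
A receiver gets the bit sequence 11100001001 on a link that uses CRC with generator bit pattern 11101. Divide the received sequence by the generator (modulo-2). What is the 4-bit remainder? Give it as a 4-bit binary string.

0111

Modulo-2 division of 11100001001 by 11101:
  pos 0: 11100 XOR 11101 = 00001
  pos 4: 10010 XOR 11101 = 01111
  pos 5: 11110 XOR 11101 = 00011
Remainder = 0111 (nonzero — an error is detected).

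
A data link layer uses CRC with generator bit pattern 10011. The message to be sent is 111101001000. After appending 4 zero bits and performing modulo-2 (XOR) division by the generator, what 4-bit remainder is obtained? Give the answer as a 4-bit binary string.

Append 4 zeros: 1111010010000000. Divide by 10011 (XOR where the leading bit is 1):
  pos 0: 11110 XOR 10011 = 01101
  pos 1: 11011 XOR 10011 = 01000
  pos 2: 10000 XOR 10011 = 00011
  pos 5: 11010 XOR 10011 = 01001
  pos 6: 10010 XOR 10011 = 00001
  pos 10: 10000 XOR 10011 = 00011
Remainder (last 4 bits) = 0110. This is the CRC / FCS.

0110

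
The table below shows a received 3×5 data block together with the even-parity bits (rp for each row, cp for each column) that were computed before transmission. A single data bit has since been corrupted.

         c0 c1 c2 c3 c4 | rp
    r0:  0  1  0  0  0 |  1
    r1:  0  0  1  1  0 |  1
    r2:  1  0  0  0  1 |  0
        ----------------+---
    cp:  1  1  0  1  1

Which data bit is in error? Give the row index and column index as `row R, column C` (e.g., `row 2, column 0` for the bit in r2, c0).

row 1, column 2

Recompute each row's even parity and compare to rp:
  r0: data parity 1, sent rp 1 → ok
  r1: data parity 0, sent rp 1 → mismatch
  r2: data parity 0, sent rp 0 → ok
Recompute each column's even parity and compare to cp:
  c0: data parity 1, sent cp 1 → ok
  c1: data parity 1, sent cp 1 → ok
  c2: data parity 1, sent cp 0 → mismatch
  c3: data parity 1, sent cp 1 → ok
  c4: data parity 1, sent cp 1 → ok
Exactly one row (r1) and one column (c2) fail → the flipped bit is at their intersection.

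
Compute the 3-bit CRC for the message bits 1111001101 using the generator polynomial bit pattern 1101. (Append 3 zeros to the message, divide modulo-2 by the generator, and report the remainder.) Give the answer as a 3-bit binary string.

Append 3 zeros: 1111001101000. Divide by 1101 (XOR where the leading bit is 1):
  pos 0: 1111 XOR 1101 = 0010
  pos 2: 1000 XOR 1101 = 0101
  pos 3: 1011 XOR 1101 = 0110
  pos 4: 1101 XOR 1101 = 0000
  pos 9: 1000 XOR 1101 = 0101
Remainder (last 3 bits) = 101. This is the CRC / FCS.

101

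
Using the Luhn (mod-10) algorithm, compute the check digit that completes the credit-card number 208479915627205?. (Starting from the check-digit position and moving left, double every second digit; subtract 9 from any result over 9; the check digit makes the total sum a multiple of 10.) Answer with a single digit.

Partial digits right→left: 5 0 2 7 2 6 5 1 9 9 7 4 8 0 2
Double every second digit counting from the check-digit position (so the 1st, 3rd, 5th, ... of the partial from the right).
  doubled (with −9 where >9): 1 4 4 1 9 5 7 4 → sum 35
  kept as-is: 0 7 6 1 9 4 0 → sum 27
Total = 35 + 27 = 62.
Check digit = (10 − (62 mod 10)) mod 10 = 8.

8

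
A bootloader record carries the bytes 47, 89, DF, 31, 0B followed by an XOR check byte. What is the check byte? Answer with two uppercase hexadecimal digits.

XOR the bytes together:
  start with 0x47
  0x47 ⊕ 0x89 = 0xCE
  0xCE ⊕ 0xDF = 0x11
  0x11 ⊕ 0x31 = 0x20
  0x20 ⊕ 0x0B = 0x2B

2B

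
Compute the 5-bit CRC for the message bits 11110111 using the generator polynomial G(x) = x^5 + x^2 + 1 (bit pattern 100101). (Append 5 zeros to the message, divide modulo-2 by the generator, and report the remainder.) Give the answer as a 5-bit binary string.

11001

Append 5 zeros: 1111011100000. Divide by 100101 (XOR where the leading bit is 1):
  pos 0: 111101 XOR 100101 = 011000
  pos 1: 110001 XOR 100101 = 010100
  pos 2: 101001 XOR 100101 = 001100
  pos 4: 110000 XOR 100101 = 010101
  pos 5: 101010 XOR 100101 = 001111
  pos 7: 111100 XOR 100101 = 011001
Remainder (last 5 bits) = 11001. This is the CRC / FCS.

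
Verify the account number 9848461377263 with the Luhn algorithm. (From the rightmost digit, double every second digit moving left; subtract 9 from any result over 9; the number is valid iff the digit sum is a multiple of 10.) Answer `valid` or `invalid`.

From the right, keep odd positions and double even positions (subtract 9 from any doubled value over 9):
  doubled (positions 2,4,...): 3 5 6 3 7 7 → sum 31
  kept (positions 1,3,...): 3 2 7 1 4 4 9 → sum 30
Total = 61.
61 mod 10 = 1, so the number is invalid.

invalid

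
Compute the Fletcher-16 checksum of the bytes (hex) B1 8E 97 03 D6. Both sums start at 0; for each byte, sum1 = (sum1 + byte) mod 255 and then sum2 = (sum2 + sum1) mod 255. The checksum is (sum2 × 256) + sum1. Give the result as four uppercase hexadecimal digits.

Running sums (mod 255):
  after byte 0 (B1): sum1=177, sum2=177
  after byte 1 (8E): sum1=64, sum2=241
  after byte 2 (97): sum1=215, sum2=201
  after byte 3 (03): sum1=218, sum2=164
  after byte 4 (D6): sum1=177, sum2=86
Checksum = sum2·256 + sum1 = 86·256 + 177 = 22193 = 0x56B1.

56B1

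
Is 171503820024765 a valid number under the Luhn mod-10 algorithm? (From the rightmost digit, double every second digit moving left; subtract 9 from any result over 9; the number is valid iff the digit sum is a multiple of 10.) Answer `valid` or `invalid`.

invalid

From the right, keep odd positions and double even positions (subtract 9 from any doubled value over 9):
  doubled (positions 2,4,...): 3 8 0 4 6 1 5 → sum 27
  kept (positions 1,3,...): 5 7 2 0 8 0 1 1 → sum 24
Total = 51.
51 mod 10 = 1, so the number is invalid.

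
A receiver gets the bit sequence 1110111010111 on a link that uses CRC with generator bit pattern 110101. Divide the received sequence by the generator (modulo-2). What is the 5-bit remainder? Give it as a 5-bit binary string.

00000

Modulo-2 division of 1110111010111 by 110101:
  pos 0: 111011 XOR 110101 = 001110
  pos 2: 111010 XOR 110101 = 001111
  pos 4: 111110 XOR 110101 = 001011
  pos 6: 101111 XOR 110101 = 011010
  pos 7: 110101 XOR 110101 = 000000
Remainder = 00000 (zero — the frame passes the CRC check).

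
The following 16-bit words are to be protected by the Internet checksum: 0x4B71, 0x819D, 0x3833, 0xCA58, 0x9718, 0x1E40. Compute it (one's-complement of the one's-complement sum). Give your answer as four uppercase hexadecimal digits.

One's-complement addition (fold any carry out of bit 15 back into bit 0):
  0x4B71 + 0x819D = 0x0CD0E
  0xCD0E + 0x3833 = 0x10541 → wrap carry → 0x0542
  0x0542 + 0xCA58 = 0x0CF9A
  0xCF9A + 0x9718 = 0x166B2 → wrap carry → 0x66B3
  0x66B3 + 0x1E40 = 0x084F3
One's-complement sum = 0x84F3.
Checksum = ~0x84F3 & 0xFFFF = 0x7B0C.

7B0C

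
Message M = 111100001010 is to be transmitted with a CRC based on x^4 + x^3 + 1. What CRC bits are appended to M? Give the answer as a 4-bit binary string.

0100

Append 4 zeros: 1111000010100000. Divide by 11001 (XOR where the leading bit is 1):
  pos 0: 11110 XOR 11001 = 00111
  pos 2: 11100 XOR 11001 = 00101
  pos 4: 10101 XOR 11001 = 01100
  pos 5: 11000 XOR 11001 = 00001
  pos 9: 11000 XOR 11001 = 00001
Remainder (last 4 bits) = 0100. This is the CRC / FCS.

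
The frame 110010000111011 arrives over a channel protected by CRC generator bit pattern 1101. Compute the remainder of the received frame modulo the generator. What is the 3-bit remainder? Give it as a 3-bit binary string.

000

Modulo-2 division of 110010000111011 by 1101:
  pos 0: 1100 XOR 1101 = 0001
  pos 3: 1100 XOR 1101 = 0001
  pos 6: 1001 XOR 1101 = 0100
  pos 7: 1001 XOR 1101 = 0100
  pos 8: 1001 XOR 1101 = 0100
  pos 9: 1000 XOR 1101 = 0101
  pos 10: 1011 XOR 1101 = 0110
  pos 11: 1101 XOR 1101 = 0000
Remainder = 000 (zero — the frame passes the CRC check).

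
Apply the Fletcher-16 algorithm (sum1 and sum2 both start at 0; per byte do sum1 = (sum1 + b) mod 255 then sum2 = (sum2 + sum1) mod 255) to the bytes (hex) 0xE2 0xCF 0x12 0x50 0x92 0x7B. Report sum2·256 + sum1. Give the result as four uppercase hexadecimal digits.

Running sums (mod 255):
  after byte 0 (0xE2): sum1=226, sum2=226
  after byte 1 (0xCF): sum1=178, sum2=149
  after byte 2 (0x12): sum1=196, sum2=90
  after byte 3 (0x50): sum1=21, sum2=111
  after byte 4 (0x92): sum1=167, sum2=23
  after byte 5 (0x7B): sum1=35, sum2=58
Checksum = sum2·256 + sum1 = 58·256 + 35 = 14883 = 0x3A23.

3A23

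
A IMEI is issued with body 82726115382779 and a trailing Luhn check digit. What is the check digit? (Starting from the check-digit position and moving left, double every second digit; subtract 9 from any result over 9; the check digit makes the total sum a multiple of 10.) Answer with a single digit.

4

Partial digits right→left: 9 7 7 2 8 3 5 1 1 6 2 7 2 8
Double every second digit counting from the check-digit position (so the 1st, 3rd, 5th, ... of the partial from the right).
  doubled (with −9 where >9): 9 5 7 1 2 4 4 → sum 32
  kept as-is: 7 2 3 1 6 7 8 → sum 34
Total = 32 + 34 = 66.
Check digit = (10 − (66 mod 10)) mod 10 = 4.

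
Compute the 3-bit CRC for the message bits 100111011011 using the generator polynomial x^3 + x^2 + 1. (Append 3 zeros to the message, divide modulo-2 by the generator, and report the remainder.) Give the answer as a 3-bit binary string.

Append 3 zeros: 100111011011000. Divide by 1101 (XOR where the leading bit is 1):
  pos 0: 1001 XOR 1101 = 0100
  pos 1: 1001 XOR 1101 = 0100
  pos 2: 1001 XOR 1101 = 0100
  pos 3: 1000 XOR 1101 = 0101
  pos 4: 1011 XOR 1101 = 0110
  pos 5: 1101 XOR 1101 = 0000
  pos 10: 1100 XOR 1101 = 0001
Remainder (last 3 bits) = 010. This is the CRC / FCS.

010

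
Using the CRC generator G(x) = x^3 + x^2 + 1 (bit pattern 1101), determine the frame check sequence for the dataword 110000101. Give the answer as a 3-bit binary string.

Append 3 zeros: 110000101000. Divide by 1101 (XOR where the leading bit is 1):
  pos 0: 1100 XOR 1101 = 0001
  pos 3: 1001 XOR 1101 = 0100
  pos 4: 1000 XOR 1101 = 0101
  pos 5: 1011 XOR 1101 = 0110
  pos 6: 1100 XOR 1101 = 0001
Remainder (last 3 bits) = 100. This is the CRC / FCS.

100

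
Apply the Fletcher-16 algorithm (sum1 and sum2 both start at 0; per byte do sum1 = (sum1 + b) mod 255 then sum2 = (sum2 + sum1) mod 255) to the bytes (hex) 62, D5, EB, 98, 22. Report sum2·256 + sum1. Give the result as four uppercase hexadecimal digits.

Running sums (mod 255):
  after byte 0 (62): sum1=98, sum2=98
  after byte 1 (D5): sum1=56, sum2=154
  after byte 2 (EB): sum1=36, sum2=190
  after byte 3 (98): sum1=188, sum2=123
  after byte 4 (22): sum1=222, sum2=90
Checksum = sum2·256 + sum1 = 90·256 + 222 = 23262 = 0x5ADE.

5ADE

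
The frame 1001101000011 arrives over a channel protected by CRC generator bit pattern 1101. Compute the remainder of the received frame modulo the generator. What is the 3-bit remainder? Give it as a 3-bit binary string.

Modulo-2 division of 1001101000011 by 1101:
  pos 0: 1001 XOR 1101 = 0100
  pos 1: 1001 XOR 1101 = 0100
  pos 2: 1000 XOR 1101 = 0101
  pos 3: 1011 XOR 1101 = 0110
  pos 4: 1100 XOR 1101 = 0001
  pos 7: 1000 XOR 1101 = 0101
  pos 8: 1011 XOR 1101 = 0110
  pos 9: 1101 XOR 1101 = 0000
Remainder = 000 (zero — the frame passes the CRC check).

000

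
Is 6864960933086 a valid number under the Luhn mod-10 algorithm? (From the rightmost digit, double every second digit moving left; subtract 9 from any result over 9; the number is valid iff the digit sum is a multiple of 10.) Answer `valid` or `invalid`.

valid

From the right, keep odd positions and double even positions (subtract 9 from any doubled value over 9):
  doubled (positions 2,4,...): 7 6 9 3 8 7 → sum 40
  kept (positions 1,3,...): 6 0 3 0 9 6 6 → sum 30
Total = 70.
70 mod 10 = 0, so the number is valid.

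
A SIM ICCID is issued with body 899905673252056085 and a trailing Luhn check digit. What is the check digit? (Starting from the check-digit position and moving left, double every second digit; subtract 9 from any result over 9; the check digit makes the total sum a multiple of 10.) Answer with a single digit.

Partial digits right→left: 5 8 0 6 5 0 2 5 2 3 7 6 5 0 9 9 9 8
Double every second digit counting from the check-digit position (so the 1st, 3rd, 5th, ... of the partial from the right).
  doubled (with −9 where >9): 1 0 1 4 4 5 1 9 9 → sum 34
  kept as-is: 8 6 0 5 3 6 0 9 8 → sum 45
Total = 34 + 45 = 79.
Check digit = (10 − (79 mod 10)) mod 10 = 1.

1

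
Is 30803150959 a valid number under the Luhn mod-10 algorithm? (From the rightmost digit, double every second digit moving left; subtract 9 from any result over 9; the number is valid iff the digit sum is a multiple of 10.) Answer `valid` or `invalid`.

From the right, keep odd positions and double even positions (subtract 9 from any doubled value over 9):
  doubled (positions 2,4,...): 1 0 2 0 0 → sum 3
  kept (positions 1,3,...): 9 9 5 3 8 3 → sum 37
Total = 40.
40 mod 10 = 0, so the number is valid.

valid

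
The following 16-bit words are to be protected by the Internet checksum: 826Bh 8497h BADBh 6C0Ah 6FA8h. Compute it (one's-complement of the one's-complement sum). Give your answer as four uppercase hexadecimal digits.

One's-complement addition (fold any carry out of bit 15 back into bit 0):
  0x826B + 0x8497 = 0x10702 → wrap carry → 0x0703
  0x0703 + 0xBADB = 0x0C1DE
  0xC1DE + 0x6C0A = 0x12DE8 → wrap carry → 0x2DE9
  0x2DE9 + 0x6FA8 = 0x09D91
One's-complement sum = 0x9D91.
Checksum = ~0x9D91 & 0xFFFF = 0x626E.

626E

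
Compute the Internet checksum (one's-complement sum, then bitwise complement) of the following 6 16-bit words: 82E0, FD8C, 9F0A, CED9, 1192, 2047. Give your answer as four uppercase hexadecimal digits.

One's-complement addition (fold any carry out of bit 15 back into bit 0):
  0x82E0 + 0xFD8C = 0x1806C → wrap carry → 0x806D
  0x806D + 0x9F0A = 0x11F77 → wrap carry → 0x1F78
  0x1F78 + 0xCED9 = 0x0EE51
  0xEE51 + 0x1192 = 0x0FFE3
  0xFFE3 + 0x2047 = 0x1202A → wrap carry → 0x202B
One's-complement sum = 0x202B.
Checksum = ~0x202B & 0xFFFF = 0xDFD4.

DFD4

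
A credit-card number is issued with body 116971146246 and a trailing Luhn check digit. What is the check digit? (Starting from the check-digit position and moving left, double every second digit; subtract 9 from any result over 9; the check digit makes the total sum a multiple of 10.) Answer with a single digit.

Partial digits right→left: 6 4 2 6 4 1 1 7 9 6 1 1
Double every second digit counting from the check-digit position (so the 1st, 3rd, 5th, ... of the partial from the right).
  doubled (with −9 where >9): 3 4 8 2 9 2 → sum 28
  kept as-is: 4 6 1 7 6 1 → sum 25
Total = 28 + 25 = 53.
Check digit = (10 − (53 mod 10)) mod 10 = 7.

7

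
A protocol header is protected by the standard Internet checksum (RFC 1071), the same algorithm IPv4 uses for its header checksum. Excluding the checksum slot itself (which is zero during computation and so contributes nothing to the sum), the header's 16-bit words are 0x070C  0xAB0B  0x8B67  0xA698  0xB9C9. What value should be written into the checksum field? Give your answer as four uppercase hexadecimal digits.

621E

One's-complement addition (fold any carry out of bit 15 back into bit 0):
  0x070C + 0xAB0B = 0x0B217
  0xB217 + 0x8B67 = 0x13D7E → wrap carry → 0x3D7F
  0x3D7F + 0xA698 = 0x0E417
  0xE417 + 0xB9C9 = 0x19DE0 → wrap carry → 0x9DE1
One's-complement sum = 0x9DE1.
Checksum = ~0x9DE1 & 0xFFFF = 0x621E.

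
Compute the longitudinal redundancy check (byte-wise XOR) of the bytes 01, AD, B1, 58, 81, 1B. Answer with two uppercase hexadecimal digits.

XOR the bytes together:
  start with 0x01
  0x01 ⊕ 0xAD = 0xAC
  0xAC ⊕ 0xB1 = 0x1D
  0x1D ⊕ 0x58 = 0x45
  0x45 ⊕ 0x81 = 0xC4
  0xC4 ⊕ 0x1B = 0xDF

DF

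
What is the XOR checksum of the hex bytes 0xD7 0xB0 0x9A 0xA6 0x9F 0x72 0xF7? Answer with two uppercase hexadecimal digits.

XOR the bytes together:
  start with 0xD7
  0xD7 ⊕ 0xB0 = 0x67
  0x67 ⊕ 0x9A = 0xFD
  0xFD ⊕ 0xA6 = 0x5B
  0x5B ⊕ 0x9F = 0xC4
  0xC4 ⊕ 0x72 = 0xB6
  0xB6 ⊕ 0xF7 = 0x41

41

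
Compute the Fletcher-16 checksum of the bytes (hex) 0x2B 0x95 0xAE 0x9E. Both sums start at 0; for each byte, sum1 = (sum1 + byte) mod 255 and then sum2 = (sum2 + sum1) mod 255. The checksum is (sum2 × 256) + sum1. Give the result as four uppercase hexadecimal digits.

690E

Running sums (mod 255):
  after byte 0 (0x2B): sum1=43, sum2=43
  after byte 1 (0x95): sum1=192, sum2=235
  after byte 2 (0xAE): sum1=111, sum2=91
  after byte 3 (0x9E): sum1=14, sum2=105
Checksum = sum2·256 + sum1 = 105·256 + 14 = 26894 = 0x690E.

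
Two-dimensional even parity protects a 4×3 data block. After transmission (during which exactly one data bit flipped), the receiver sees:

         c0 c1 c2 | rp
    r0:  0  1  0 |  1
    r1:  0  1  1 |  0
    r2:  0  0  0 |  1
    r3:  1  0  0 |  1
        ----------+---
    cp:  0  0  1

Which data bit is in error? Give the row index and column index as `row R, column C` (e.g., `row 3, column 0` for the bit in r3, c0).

row 2, column 0

Recompute each row's even parity and compare to rp:
  r0: data parity 1, sent rp 1 → ok
  r1: data parity 0, sent rp 0 → ok
  r2: data parity 0, sent rp 1 → mismatch
  r3: data parity 1, sent rp 1 → ok
Recompute each column's even parity and compare to cp:
  c0: data parity 1, sent cp 0 → mismatch
  c1: data parity 0, sent cp 0 → ok
  c2: data parity 1, sent cp 1 → ok
Exactly one row (r2) and one column (c0) fail → the flipped bit is at their intersection.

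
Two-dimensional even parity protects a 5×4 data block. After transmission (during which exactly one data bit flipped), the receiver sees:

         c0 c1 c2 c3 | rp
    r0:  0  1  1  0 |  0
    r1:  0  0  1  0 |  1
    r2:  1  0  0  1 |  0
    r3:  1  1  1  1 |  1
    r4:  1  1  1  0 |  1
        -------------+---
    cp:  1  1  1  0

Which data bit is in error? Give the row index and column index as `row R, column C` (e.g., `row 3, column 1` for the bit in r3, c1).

Recompute each row's even parity and compare to rp:
  r0: data parity 0, sent rp 0 → ok
  r1: data parity 1, sent rp 1 → ok
  r2: data parity 0, sent rp 0 → ok
  r3: data parity 0, sent rp 1 → mismatch
  r4: data parity 1, sent rp 1 → ok
Recompute each column's even parity and compare to cp:
  c0: data parity 1, sent cp 1 → ok
  c1: data parity 1, sent cp 1 → ok
  c2: data parity 0, sent cp 1 → mismatch
  c3: data parity 0, sent cp 0 → ok
Exactly one row (r3) and one column (c2) fail → the flipped bit is at their intersection.

row 3, column 2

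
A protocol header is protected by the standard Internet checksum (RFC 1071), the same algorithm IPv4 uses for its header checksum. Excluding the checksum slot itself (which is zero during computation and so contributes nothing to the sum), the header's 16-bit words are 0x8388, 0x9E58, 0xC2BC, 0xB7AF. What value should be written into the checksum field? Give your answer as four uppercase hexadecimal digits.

One's-complement addition (fold any carry out of bit 15 back into bit 0):
  0x8388 + 0x9E58 = 0x121E0 → wrap carry → 0x21E1
  0x21E1 + 0xC2BC = 0x0E49D
  0xE49D + 0xB7AF = 0x19C4C → wrap carry → 0x9C4D
One's-complement sum = 0x9C4D.
Checksum = ~0x9C4D & 0xFFFF = 0x63B2.

63B2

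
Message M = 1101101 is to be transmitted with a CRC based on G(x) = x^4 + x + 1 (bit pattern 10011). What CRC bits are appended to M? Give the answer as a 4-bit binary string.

1001

Append 4 zeros: 11011010000. Divide by 10011 (XOR where the leading bit is 1):
  pos 0: 11011 XOR 10011 = 01000
  pos 1: 10000 XOR 10011 = 00011
  pos 4: 11100 XOR 10011 = 01111
  pos 5: 11110 XOR 10011 = 01101
  pos 6: 11010 XOR 10011 = 01001
Remainder (last 4 bits) = 1001. This is the CRC / FCS.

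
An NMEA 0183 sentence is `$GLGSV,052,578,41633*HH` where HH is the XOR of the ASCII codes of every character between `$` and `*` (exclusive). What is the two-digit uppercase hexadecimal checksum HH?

XOR the ASCII codes of the payload characters:
  'G' = 0x47 → acc = 0x47
  'L' = 0x4C → acc = 0x0B
  'G' = 0x47 → acc = 0x4C
  'S' = 0x53 → acc = 0x1F
  'V' = 0x56 → acc = 0x49
  ',' = 0x2C → acc = 0x65
  '0' = 0x30 → acc = 0x55
  '5' = 0x35 → acc = 0x60
  '2' = 0x32 → acc = 0x52
  ',' = 0x2C → acc = 0x7E
  '5' = 0x35 → acc = 0x4B
  '7' = 0x37 → acc = 0x7C
  '8' = 0x38 → acc = 0x44
  ',' = 0x2C → acc = 0x68
  '4' = 0x34 → acc = 0x5C
  '1' = 0x31 → acc = 0x6D
  '6' = 0x36 → acc = 0x5B
  '3' = 0x33 → acc = 0x68
  '3' = 0x33 → acc = 0x5B
Checksum = 0x5B.

5B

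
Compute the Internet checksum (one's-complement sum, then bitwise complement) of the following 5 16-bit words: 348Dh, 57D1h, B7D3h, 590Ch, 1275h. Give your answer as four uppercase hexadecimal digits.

504C

One's-complement addition (fold any carry out of bit 15 back into bit 0):
  0x348D + 0x57D1 = 0x08C5E
  0x8C5E + 0xB7D3 = 0x14431 → wrap carry → 0x4432
  0x4432 + 0x590C = 0x09D3E
  0x9D3E + 0x1275 = 0x0AFB3
One's-complement sum = 0xAFB3.
Checksum = ~0xAFB3 & 0xFFFF = 0x504C.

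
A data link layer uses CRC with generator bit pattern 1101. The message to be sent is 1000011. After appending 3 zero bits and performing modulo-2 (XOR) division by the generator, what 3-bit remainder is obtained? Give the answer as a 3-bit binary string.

110

Append 3 zeros: 1000011000. Divide by 1101 (XOR where the leading bit is 1):
  pos 0: 1000 XOR 1101 = 0101
  pos 1: 1010 XOR 1101 = 0111
  pos 2: 1111 XOR 1101 = 0010
  pos 4: 1010 XOR 1101 = 0111
  pos 5: 1110 XOR 1101 = 0011
Remainder (last 3 bits) = 110. This is the CRC / FCS.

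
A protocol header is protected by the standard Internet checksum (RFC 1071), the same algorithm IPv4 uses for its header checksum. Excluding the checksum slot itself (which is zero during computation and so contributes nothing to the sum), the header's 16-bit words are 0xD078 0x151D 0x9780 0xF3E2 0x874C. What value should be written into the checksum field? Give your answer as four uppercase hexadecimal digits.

One's-complement addition (fold any carry out of bit 15 back into bit 0):
  0xD078 + 0x151D = 0x0E595
  0xE595 + 0x9780 = 0x17D15 → wrap carry → 0x7D16
  0x7D16 + 0xF3E2 = 0x170F8 → wrap carry → 0x70F9
  0x70F9 + 0x874C = 0x0F845
One's-complement sum = 0xF845.
Checksum = ~0xF845 & 0xFFFF = 0x07BA.

07BA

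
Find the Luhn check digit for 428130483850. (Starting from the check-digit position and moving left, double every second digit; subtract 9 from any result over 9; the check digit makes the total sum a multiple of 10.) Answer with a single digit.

3

Partial digits right→left: 0 5 8 3 8 4 0 3 1 8 2 4
Double every second digit counting from the check-digit position (so the 1st, 3rd, 5th, ... of the partial from the right).
  doubled (with −9 where >9): 0 7 7 0 2 4 → sum 20
  kept as-is: 5 3 4 3 8 4 → sum 27
Total = 20 + 27 = 47.
Check digit = (10 − (47 mod 10)) mod 10 = 3.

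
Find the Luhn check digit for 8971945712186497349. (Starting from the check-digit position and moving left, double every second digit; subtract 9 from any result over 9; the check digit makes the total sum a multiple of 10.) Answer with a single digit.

1

Partial digits right→left: 9 4 3 7 9 4 6 8 1 2 1 7 5 4 9 1 7 9 8
Double every second digit counting from the check-digit position (so the 1st, 3rd, 5th, ... of the partial from the right).
  doubled (with −9 where >9): 9 6 9 3 2 2 1 9 5 7 → sum 53
  kept as-is: 4 7 4 8 2 7 4 1 9 → sum 46
Total = 53 + 46 = 99.
Check digit = (10 − (99 mod 10)) mod 10 = 1.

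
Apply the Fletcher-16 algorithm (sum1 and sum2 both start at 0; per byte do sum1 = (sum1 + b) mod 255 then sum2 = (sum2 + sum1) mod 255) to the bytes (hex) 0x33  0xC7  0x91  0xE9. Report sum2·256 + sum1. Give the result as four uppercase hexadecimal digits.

3176

Running sums (mod 255):
  after byte 0 (0x33): sum1=51, sum2=51
  after byte 1 (0xC7): sum1=250, sum2=46
  after byte 2 (0x91): sum1=140, sum2=186
  after byte 3 (0xE9): sum1=118, sum2=49
Checksum = sum2·256 + sum1 = 49·256 + 118 = 12662 = 0x3176.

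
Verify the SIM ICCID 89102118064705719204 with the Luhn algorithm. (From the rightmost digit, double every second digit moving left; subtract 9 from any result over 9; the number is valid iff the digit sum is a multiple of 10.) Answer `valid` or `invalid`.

valid

From the right, keep odd positions and double even positions (subtract 9 from any doubled value over 9):
  doubled (positions 2,4,...): 0 9 5 0 8 0 2 4 2 7 → sum 37
  kept (positions 1,3,...): 4 2 1 5 7 6 8 1 0 9 → sum 43
Total = 80.
80 mod 10 = 0, so the number is valid.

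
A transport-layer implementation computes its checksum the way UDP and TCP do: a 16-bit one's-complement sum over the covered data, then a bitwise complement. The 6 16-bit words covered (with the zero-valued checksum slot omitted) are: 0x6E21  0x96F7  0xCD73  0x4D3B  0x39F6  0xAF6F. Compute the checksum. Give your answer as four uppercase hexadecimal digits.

One's-complement addition (fold any carry out of bit 15 back into bit 0):
  0x6E21 + 0x96F7 = 0x10518 → wrap carry → 0x0519
  0x0519 + 0xCD73 = 0x0D28C
  0xD28C + 0x4D3B = 0x11FC7 → wrap carry → 0x1FC8
  0x1FC8 + 0x39F6 = 0x059BE
  0x59BE + 0xAF6F = 0x1092D → wrap carry → 0x092E
One's-complement sum = 0x092E.
Checksum = ~0x092E & 0xFFFF = 0xF6D1.

F6D1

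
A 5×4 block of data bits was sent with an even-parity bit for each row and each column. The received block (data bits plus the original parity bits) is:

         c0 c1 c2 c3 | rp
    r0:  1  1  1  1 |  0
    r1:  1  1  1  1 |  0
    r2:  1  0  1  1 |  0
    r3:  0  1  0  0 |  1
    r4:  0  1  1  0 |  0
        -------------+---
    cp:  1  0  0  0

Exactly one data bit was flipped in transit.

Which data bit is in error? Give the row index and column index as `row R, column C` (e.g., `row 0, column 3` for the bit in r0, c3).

Recompute each row's even parity and compare to rp:
  r0: data parity 0, sent rp 0 → ok
  r1: data parity 0, sent rp 0 → ok
  r2: data parity 1, sent rp 0 → mismatch
  r3: data parity 1, sent rp 1 → ok
  r4: data parity 0, sent rp 0 → ok
Recompute each column's even parity and compare to cp:
  c0: data parity 1, sent cp 1 → ok
  c1: data parity 0, sent cp 0 → ok
  c2: data parity 0, sent cp 0 → ok
  c3: data parity 1, sent cp 0 → mismatch
Exactly one row (r2) and one column (c3) fail → the flipped bit is at their intersection.

row 2, column 3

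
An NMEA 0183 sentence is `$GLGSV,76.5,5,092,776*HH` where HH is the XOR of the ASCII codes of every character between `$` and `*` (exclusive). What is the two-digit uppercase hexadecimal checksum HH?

6B

XOR the ASCII codes of the payload characters:
  'G' = 0x47 → acc = 0x47
  'L' = 0x4C → acc = 0x0B
  'G' = 0x47 → acc = 0x4C
  'S' = 0x53 → acc = 0x1F
  'V' = 0x56 → acc = 0x49
  ',' = 0x2C → acc = 0x65
  '7' = 0x37 → acc = 0x52
  '6' = 0x36 → acc = 0x64
  '.' = 0x2E → acc = 0x4A
  '5' = 0x35 → acc = 0x7F
  ',' = 0x2C → acc = 0x53
  '5' = 0x35 → acc = 0x66
  ',' = 0x2C → acc = 0x4A
  '0' = 0x30 → acc = 0x7A
  '9' = 0x39 → acc = 0x43
  '2' = 0x32 → acc = 0x71
  ',' = 0x2C → acc = 0x5D
  '7' = 0x37 → acc = 0x6A
  '7' = 0x37 → acc = 0x5D
  '6' = 0x36 → acc = 0x6B
Checksum = 0x6B.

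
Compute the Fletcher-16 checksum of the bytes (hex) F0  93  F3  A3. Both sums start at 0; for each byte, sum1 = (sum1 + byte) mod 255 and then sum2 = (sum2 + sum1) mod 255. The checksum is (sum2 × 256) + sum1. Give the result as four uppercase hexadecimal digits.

0A1C

Running sums (mod 255):
  after byte 0 (F0): sum1=240, sum2=240
  after byte 1 (93): sum1=132, sum2=117
  after byte 2 (F3): sum1=120, sum2=237
  after byte 3 (A3): sum1=28, sum2=10
Checksum = sum2·256 + sum1 = 10·256 + 28 = 2588 = 0x0A1C.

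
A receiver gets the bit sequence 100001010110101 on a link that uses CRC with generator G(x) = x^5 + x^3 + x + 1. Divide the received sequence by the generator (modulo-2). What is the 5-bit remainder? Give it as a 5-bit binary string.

10000

Modulo-2 division of 100001010110101 by 101011:
  pos 0: 100001 XOR 101011 = 001010
  pos 2: 101001 XOR 101011 = 000010
  pos 6: 100110 XOR 101011 = 001101
  pos 8: 110110 XOR 101011 = 011101
  pos 9: 111011 XOR 101011 = 010000
Remainder = 10000 (nonzero — an error is detected).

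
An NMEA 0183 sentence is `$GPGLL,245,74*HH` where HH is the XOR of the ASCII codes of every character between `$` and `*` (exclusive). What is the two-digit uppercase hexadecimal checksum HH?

60

XOR the ASCII codes of the payload characters:
  'G' = 0x47 → acc = 0x47
  'P' = 0x50 → acc = 0x17
  'G' = 0x47 → acc = 0x50
  'L' = 0x4C → acc = 0x1C
  'L' = 0x4C → acc = 0x50
  ',' = 0x2C → acc = 0x7C
  '2' = 0x32 → acc = 0x4E
  '4' = 0x34 → acc = 0x7A
  '5' = 0x35 → acc = 0x4F
  ',' = 0x2C → acc = 0x63
  '7' = 0x37 → acc = 0x54
  '4' = 0x34 → acc = 0x60
Checksum = 0x60.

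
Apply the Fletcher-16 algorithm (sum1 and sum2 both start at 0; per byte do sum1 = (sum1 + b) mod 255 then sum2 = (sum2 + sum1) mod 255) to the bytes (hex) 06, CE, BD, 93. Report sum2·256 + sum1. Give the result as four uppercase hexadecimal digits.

9326

Running sums (mod 255):
  after byte 0 (06): sum1=6, sum2=6
  after byte 1 (CE): sum1=212, sum2=218
  after byte 2 (BD): sum1=146, sum2=109
  after byte 3 (93): sum1=38, sum2=147
Checksum = sum2·256 + sum1 = 147·256 + 38 = 37670 = 0x9326.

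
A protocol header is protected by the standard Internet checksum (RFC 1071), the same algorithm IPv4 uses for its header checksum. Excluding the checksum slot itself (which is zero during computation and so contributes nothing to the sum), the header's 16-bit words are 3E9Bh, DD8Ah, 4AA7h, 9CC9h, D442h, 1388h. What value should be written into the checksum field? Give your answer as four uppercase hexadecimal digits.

One's-complement addition (fold any carry out of bit 15 back into bit 0):
  0x3E9B + 0xDD8A = 0x11C25 → wrap carry → 0x1C26
  0x1C26 + 0x4AA7 = 0x066CD
  0x66CD + 0x9CC9 = 0x10396 → wrap carry → 0x0397
  0x0397 + 0xD442 = 0x0D7D9
  0xD7D9 + 0x1388 = 0x0EB61
One's-complement sum = 0xEB61.
Checksum = ~0xEB61 & 0xFFFF = 0x149E.

149E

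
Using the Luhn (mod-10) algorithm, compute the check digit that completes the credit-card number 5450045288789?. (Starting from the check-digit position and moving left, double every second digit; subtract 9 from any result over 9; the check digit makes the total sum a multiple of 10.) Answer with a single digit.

Partial digits right→left: 9 8 7 8 8 2 5 4 0 0 5 4 5
Double every second digit counting from the check-digit position (so the 1st, 3rd, 5th, ... of the partial from the right).
  doubled (with −9 where >9): 9 5 7 1 0 1 1 → sum 24
  kept as-is: 8 8 2 4 0 4 → sum 26
Total = 24 + 26 = 50.
Check digit = (10 − (50 mod 10)) mod 10 = 0.

0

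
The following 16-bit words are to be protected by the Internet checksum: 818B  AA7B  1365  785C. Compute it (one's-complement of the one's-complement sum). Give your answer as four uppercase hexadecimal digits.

One's-complement addition (fold any carry out of bit 15 back into bit 0):
  0x818B + 0xAA7B = 0x12C06 → wrap carry → 0x2C07
  0x2C07 + 0x1365 = 0x03F6C
  0x3F6C + 0x785C = 0x0B7C8
One's-complement sum = 0xB7C8.
Checksum = ~0xB7C8 & 0xFFFF = 0x4837.

4837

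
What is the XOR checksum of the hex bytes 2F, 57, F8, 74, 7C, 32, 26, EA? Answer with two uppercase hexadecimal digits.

76

XOR the bytes together:
  start with 0x2F
  0x2F ⊕ 0x57 = 0x78
  0x78 ⊕ 0xF8 = 0x80
  0x80 ⊕ 0x74 = 0xF4
  0xF4 ⊕ 0x7C = 0x88
  0x88 ⊕ 0x32 = 0xBA
  0xBA ⊕ 0x26 = 0x9C
  0x9C ⊕ 0xEA = 0x76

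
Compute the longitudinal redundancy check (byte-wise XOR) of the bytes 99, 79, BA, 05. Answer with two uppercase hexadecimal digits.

5F

XOR the bytes together:
  start with 0x99
  0x99 ⊕ 0x79 = 0xE0
  0xE0 ⊕ 0xBA = 0x5A
  0x5A ⊕ 0x05 = 0x5F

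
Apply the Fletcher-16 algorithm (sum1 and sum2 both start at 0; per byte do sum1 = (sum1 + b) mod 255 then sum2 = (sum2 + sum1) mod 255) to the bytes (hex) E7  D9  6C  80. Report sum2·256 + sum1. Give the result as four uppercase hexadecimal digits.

86AE

Running sums (mod 255):
  after byte 0 (E7): sum1=231, sum2=231
  after byte 1 (D9): sum1=193, sum2=169
  after byte 2 (6C): sum1=46, sum2=215
  after byte 3 (80): sum1=174, sum2=134
Checksum = sum2·256 + sum1 = 134·256 + 174 = 34478 = 0x86AE.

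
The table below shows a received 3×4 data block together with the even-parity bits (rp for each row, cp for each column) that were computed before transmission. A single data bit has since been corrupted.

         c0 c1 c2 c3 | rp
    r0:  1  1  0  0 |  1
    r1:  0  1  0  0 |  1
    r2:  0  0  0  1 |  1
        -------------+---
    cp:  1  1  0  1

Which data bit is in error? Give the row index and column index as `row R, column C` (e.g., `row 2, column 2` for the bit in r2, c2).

row 0, column 1

Recompute each row's even parity and compare to rp:
  r0: data parity 0, sent rp 1 → mismatch
  r1: data parity 1, sent rp 1 → ok
  r2: data parity 1, sent rp 1 → ok
Recompute each column's even parity and compare to cp:
  c0: data parity 1, sent cp 1 → ok
  c1: data parity 0, sent cp 1 → mismatch
  c2: data parity 0, sent cp 0 → ok
  c3: data parity 1, sent cp 1 → ok
Exactly one row (r0) and one column (c1) fail → the flipped bit is at their intersection.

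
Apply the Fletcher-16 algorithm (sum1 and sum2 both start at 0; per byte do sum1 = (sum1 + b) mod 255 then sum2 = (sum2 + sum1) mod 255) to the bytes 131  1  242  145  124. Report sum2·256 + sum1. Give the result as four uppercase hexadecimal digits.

Running sums (mod 255):
  after byte 0 (131): sum1=131, sum2=131
  after byte 1 (1): sum1=132, sum2=8
  after byte 2 (242): sum1=119, sum2=127
  after byte 3 (145): sum1=9, sum2=136
  after byte 4 (124): sum1=133, sum2=14
Checksum = sum2·256 + sum1 = 14·256 + 133 = 3717 = 0x0E85.

0E85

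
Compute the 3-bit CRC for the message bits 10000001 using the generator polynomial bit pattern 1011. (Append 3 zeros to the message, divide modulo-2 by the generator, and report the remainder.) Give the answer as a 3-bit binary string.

000

Append 3 zeros: 10000001000. Divide by 1011 (XOR where the leading bit is 1):
  pos 0: 1000 XOR 1011 = 0011
  pos 2: 1100 XOR 1011 = 0111
  pos 3: 1110 XOR 1011 = 0101
  pos 4: 1011 XOR 1011 = 0000
Remainder (last 3 bits) = 000. This is the CRC / FCS.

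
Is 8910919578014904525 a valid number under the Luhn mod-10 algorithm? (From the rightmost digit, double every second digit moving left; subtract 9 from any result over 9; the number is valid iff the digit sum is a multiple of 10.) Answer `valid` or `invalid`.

From the right, keep odd positions and double even positions (subtract 9 from any doubled value over 9):
  doubled (positions 2,4,...): 4 8 9 2 7 1 2 0 9 → sum 42
  kept (positions 1,3,...): 5 5 0 4 0 7 9 9 1 8 → sum 48
Total = 90.
90 mod 10 = 0, so the number is valid.

valid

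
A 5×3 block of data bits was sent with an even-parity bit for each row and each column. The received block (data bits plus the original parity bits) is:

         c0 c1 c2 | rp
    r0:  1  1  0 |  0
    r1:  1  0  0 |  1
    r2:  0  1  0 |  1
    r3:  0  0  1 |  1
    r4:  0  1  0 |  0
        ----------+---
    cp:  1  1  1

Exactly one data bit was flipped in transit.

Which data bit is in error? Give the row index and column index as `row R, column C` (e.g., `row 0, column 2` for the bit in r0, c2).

Recompute each row's even parity and compare to rp:
  r0: data parity 0, sent rp 0 → ok
  r1: data parity 1, sent rp 1 → ok
  r2: data parity 1, sent rp 1 → ok
  r3: data parity 1, sent rp 1 → ok
  r4: data parity 1, sent rp 0 → mismatch
Recompute each column's even parity and compare to cp:
  c0: data parity 0, sent cp 1 → mismatch
  c1: data parity 1, sent cp 1 → ok
  c2: data parity 1, sent cp 1 → ok
Exactly one row (r4) and one column (c0) fail → the flipped bit is at their intersection.

row 4, column 0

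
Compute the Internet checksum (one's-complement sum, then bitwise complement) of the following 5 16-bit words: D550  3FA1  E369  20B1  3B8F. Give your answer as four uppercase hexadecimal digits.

AB63

One's-complement addition (fold any carry out of bit 15 back into bit 0):
  0xD550 + 0x3FA1 = 0x114F1 → wrap carry → 0x14F2
  0x14F2 + 0xE369 = 0x0F85B
  0xF85B + 0x20B1 = 0x1190C → wrap carry → 0x190D
  0x190D + 0x3B8F = 0x0549C
One's-complement sum = 0x549C.
Checksum = ~0x549C & 0xFFFF = 0xAB63.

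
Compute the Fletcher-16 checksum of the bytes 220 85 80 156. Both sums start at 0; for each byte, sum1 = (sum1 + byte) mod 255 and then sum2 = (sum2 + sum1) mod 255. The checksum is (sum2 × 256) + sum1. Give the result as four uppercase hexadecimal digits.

Running sums (mod 255):
  after byte 0 (220): sum1=220, sum2=220
  after byte 1 (85): sum1=50, sum2=15
  after byte 2 (80): sum1=130, sum2=145
  after byte 3 (156): sum1=31, sum2=176
Checksum = sum2·256 + sum1 = 176·256 + 31 = 45087 = 0xB01F.

B01F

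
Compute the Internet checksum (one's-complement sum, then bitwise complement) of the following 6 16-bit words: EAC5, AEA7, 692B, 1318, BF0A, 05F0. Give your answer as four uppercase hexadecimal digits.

2554

One's-complement addition (fold any carry out of bit 15 back into bit 0):
  0xEAC5 + 0xAEA7 = 0x1996C → wrap carry → 0x996D
  0x996D + 0x692B = 0x10298 → wrap carry → 0x0299
  0x0299 + 0x1318 = 0x015B1
  0x15B1 + 0xBF0A = 0x0D4BB
  0xD4BB + 0x05F0 = 0x0DAAB
One's-complement sum = 0xDAAB.
Checksum = ~0xDAAB & 0xFFFF = 0x2554.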